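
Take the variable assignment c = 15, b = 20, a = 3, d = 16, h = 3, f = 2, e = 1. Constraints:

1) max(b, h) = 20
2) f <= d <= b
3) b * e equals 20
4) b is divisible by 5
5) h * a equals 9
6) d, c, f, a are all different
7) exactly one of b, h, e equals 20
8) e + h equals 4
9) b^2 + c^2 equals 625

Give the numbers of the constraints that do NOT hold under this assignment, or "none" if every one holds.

1) max(20, 3) = 20  true
2) values 2 <= 16 <= 20  true
3) b * e = 20 * 1 = 20  true
4) 20 / 5 = 4, so 5 divides 20  true
5) h * a = 3 * 3 = 9  true
6) values 16, 15, 2, 3 are pairwise distinct  true
7) b=20, h=3, e=1; 1 of them equals 20  true
8) e + h = 1 + 3 = 4  true
9) b^2 + c^2 = 20^2 + 15^2 = 400 + 225 = 625  true

Yes — all constraints hold.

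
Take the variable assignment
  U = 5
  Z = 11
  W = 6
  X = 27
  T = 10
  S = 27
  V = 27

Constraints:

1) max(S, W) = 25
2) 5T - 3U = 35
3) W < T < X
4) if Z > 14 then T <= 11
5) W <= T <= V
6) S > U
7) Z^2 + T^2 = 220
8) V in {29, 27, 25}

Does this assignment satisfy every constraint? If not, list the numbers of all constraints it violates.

1) max(27, 6) = 27, not 25 — violated.
2) 5T - 3U = 5(10) - 3(5) = 35 — OK.
3) values 6 < 10 < 27 — OK.
4) Z = 11, not > 14; antecedent false, conditional vacuously true — OK.
5) values 6 <= 10 <= 27 — OK.
6) S = 27, U = 5; 27 > 5 — OK.
7) Z^2 + T^2 = 11^2 + 10^2 = 121 + 100 = 221, not 220 — violated.
8) V = 27 is in {29, 27, 25} — OK.

The assignment fails constraints 1, 7.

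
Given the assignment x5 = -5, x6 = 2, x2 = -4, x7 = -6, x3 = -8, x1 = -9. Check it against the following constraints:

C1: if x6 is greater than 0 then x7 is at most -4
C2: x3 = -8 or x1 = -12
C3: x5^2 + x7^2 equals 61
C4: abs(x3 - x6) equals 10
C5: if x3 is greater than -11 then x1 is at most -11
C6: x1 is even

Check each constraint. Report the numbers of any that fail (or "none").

C1: x6 = 2 > 0, so we need x7 ≤ -4; x7 = -6 ≤ -4 — satisfied.
C2: x3 = -8 = -8 (first disjunct) — satisfied.
C3: x5^2 + x7^2 = (-5)^2 + (-6)^2 = 25 + 36 = 61 — satisfied.
C4: abs(-8 - 2) = 10 — satisfied.
C5: x3 = -8 > -11, so we need x1 ≤ -11; but x1 = -9 > -11 — violated.
C6: x1 = -9 is odd — violated.

Constraints 5, 6 are violated.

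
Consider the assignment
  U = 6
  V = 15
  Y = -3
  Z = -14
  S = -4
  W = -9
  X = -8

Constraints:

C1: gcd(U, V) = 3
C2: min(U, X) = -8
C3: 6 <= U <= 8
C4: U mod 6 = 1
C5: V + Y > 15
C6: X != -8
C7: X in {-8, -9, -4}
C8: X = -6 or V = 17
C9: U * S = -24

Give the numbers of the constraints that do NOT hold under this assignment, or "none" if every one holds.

C1: gcd(6, 15) = 3  ✔
C2: min(6, -8) = -8  ✔
C3: U = 6 lies in [6, 8]  ✔
C4: 6 mod 6 = 0, not 1  ✘
C5: V + Y = 15 + (-3) = 12; 12 ≤ 15, bound 15 not met  ✘
C6: X = -8, but -8 is required to differ  ✘
C7: X = -8 is in {-8, -9, -4}  ✔
C8: X = -8 ≠ -6 and V = 15 ≠ 17; both disjuncts false  ✘
C9: U * S = 6 * (-4) = -24  ✔

The assignment fails constraints 4, 5, 6, and 8.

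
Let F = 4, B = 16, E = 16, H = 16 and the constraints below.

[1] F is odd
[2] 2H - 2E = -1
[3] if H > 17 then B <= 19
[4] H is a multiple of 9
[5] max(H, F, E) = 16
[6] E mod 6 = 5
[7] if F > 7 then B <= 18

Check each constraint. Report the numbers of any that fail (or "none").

[1] F = 4 is even — fails.
[2] 2H - 2E = 2(16) - 2(16) = 0, not -1 — fails.
[3] H = 16, not > 17; antecedent false, conditional vacuously true — holds.
[4] 16 = 9*1 + 7, so 9 does not divide 16 — fails.
[5] max(16, 4, 16) = 16 — holds.
[6] 16 mod 6 = 4, not 5 — fails.
[7] F = 4, not > 7; antecedent false, conditional vacuously true — holds.

The assignment fails constraints 1, 2, 4, and 6.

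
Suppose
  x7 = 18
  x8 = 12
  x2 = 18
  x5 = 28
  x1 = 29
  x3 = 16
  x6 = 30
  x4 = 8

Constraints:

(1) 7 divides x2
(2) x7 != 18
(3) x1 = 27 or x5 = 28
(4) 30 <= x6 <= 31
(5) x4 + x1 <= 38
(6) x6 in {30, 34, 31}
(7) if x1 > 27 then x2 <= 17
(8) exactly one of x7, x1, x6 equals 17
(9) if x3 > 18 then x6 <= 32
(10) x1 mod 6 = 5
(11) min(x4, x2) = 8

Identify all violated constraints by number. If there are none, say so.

No — constraints 1, 2, 7, and 8 are not satisfied.

(1) 18 = 7*2 + 4, so 7 does not divide 18 — violated.
(2) x7 = 18, but 18 is required to differ — violated.
(3) x1 = 29 ≠ 27, but x5 = 28 = 28 (second disjunct) — OK.
(4) x6 = 30 lies in [30, 31] — OK.
(5) x4 + x1 = 8 + 29 = 37; 37 ≤ 38 — OK.
(6) x6 = 30 is in {30, 34, 31} — OK.
(7) x1 = 29 > 27, so we need x2 ≤ 17; but x2 = 18 > 17 — violated.
(8) x7=18, x1=29, x6=30; 0 of them equal 17, not exactly one — violated.
(9) x3 = 16, not > 18; antecedent false, conditional vacuously true — OK.
(10) 29 mod 6 = 5 — OK.
(11) min(8, 18) = 8 — OK.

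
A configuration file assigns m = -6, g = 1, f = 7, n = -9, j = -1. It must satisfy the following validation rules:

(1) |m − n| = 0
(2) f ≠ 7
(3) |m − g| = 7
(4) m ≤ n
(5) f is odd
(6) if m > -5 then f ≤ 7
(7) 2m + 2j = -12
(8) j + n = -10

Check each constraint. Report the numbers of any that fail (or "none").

Violated: 1, 2, 4, 7.

(1) |-6 − (-9)| = 3, not 0 — fails.
(2) f = 7, but 7 is required to differ — fails.
(3) |-6 − 1| = 7 — holds.
(4) m = -6, n = -9; -6 > -9 (want ≤) — fails.
(5) f = 7 is odd — holds.
(6) m = -6, not > -5; antecedent false, conditional vacuously true — holds.
(7) 2m + 2j = 2(-6) + 2(-1) = -14, not -12 — fails.
(8) j + n = -1 + (-9) = -10 — holds.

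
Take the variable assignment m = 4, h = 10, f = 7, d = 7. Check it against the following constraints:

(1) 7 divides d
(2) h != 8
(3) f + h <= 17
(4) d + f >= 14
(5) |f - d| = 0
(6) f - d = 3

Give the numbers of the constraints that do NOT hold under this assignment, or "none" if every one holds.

Violated: 6.

(1) 7 / 7 = 1, so 7 divides 7 — holds.
(2) h = 10, and 10 ≠ 8 — holds.
(3) f + h = 7 + 10 = 17; 17 ≤ 17 — holds.
(4) d + f = 7 + 7 = 14; 14 ≥ 14 — holds.
(5) |7 - 7| = 0 — holds.
(6) f - d = 7 - 7 = 0, not 3 — does not hold.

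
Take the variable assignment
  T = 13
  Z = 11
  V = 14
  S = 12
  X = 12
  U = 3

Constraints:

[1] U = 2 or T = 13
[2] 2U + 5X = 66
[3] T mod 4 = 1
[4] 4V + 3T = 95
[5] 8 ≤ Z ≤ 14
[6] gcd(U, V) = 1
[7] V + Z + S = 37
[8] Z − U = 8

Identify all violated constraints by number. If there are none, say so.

No violations.

[1] U = 3 ≠ 2, but T = 13 = 13 (second disjunct)  yes
[2] 2U + 5X = 2(3) + 5(12) = 66  yes
[3] 13 mod 4 = 1  yes
[4] 4V + 3T = 4(14) + 3(13) = 95  yes
[5] Z = 11 lies in [8, 14]  yes
[6] gcd(3, 14) = 1  yes
[7] V + Z + S = 14 + 11 + 12 = 37  yes
[8] Z − U = 11 − 3 = 8  yes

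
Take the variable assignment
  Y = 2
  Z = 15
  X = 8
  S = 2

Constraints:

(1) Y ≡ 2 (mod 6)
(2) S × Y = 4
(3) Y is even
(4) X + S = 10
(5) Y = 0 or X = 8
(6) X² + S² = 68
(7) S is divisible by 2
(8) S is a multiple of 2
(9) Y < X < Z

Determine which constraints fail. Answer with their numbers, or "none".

No violations.

(1) 2 mod 6 = 2  ✔
(2) S × Y = 2 × 2 = 4  ✔
(3) Y = 2 is even  ✔
(4) X + S = 8 + 2 = 10  ✔
(5) Y = 2 ≠ 0, but X = 8 = 8 (second disjunct)  ✔
(6) X² + S² = 8² + 2² = 64 + 4 = 68  ✔
(7) 2 / 2 = 1, so 2 divides 2  ✔
(8) 2 / 2 = 1, so 2 divides 2  ✔
(9) values 2 < 8 < 15  ✔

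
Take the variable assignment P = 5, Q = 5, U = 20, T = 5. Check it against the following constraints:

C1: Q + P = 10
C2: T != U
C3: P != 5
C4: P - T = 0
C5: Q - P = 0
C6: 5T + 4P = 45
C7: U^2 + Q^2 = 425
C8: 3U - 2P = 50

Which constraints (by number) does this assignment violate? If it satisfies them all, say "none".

Constraint 3 does not hold.

C1: Q + P = 5 + 5 = 10  holds
C2: T = 5, U = 20; distinct  holds
C3: P = 5, but 5 is required to differ  fails
C4: P - T = 5 - 5 = 0  holds
C5: Q - P = 5 - 5 = 0  holds
C6: 5T + 4P = 5(5) + 4(5) = 45  holds
C7: U^2 + Q^2 = 20^2 + 5^2 = 400 + 25 = 425  holds
C8: 3U - 2P = 3(20) - 2(5) = 50  holds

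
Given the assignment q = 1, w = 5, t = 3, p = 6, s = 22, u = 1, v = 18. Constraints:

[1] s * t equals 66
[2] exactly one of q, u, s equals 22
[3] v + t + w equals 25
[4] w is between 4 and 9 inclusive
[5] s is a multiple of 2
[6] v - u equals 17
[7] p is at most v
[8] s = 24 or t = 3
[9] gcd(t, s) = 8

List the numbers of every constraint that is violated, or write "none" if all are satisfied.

[1] s * t = 22 * 3 = 66  ✓
[2] q=1, u=1, s=22; 1 of them equals 22  ✓
[3] v + t + w = 18 + 3 + 5 = 26, not 25  ✗
[4] w = 5 lies in [4, 9]  ✓
[5] 22 / 2 = 11, so 2 divides 22  ✓
[6] v - u = 18 - 1 = 17  ✓
[7] p = 6, v = 18; 6 ≤ 18  ✓
[8] s = 22 ≠ 24, but t = 3 = 3 (second disjunct)  ✓
[9] gcd(3, 22) = 1, not 8  ✗

Violated: 3, 9.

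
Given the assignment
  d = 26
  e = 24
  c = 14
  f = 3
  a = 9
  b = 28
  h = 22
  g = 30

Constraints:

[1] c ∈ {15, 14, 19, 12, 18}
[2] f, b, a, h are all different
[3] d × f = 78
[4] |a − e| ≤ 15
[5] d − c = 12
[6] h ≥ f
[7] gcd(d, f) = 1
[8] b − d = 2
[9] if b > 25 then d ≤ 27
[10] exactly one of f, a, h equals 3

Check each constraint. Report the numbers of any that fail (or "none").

The assignment satisfies every constraint.

[1] c = 14 is in {15, 14, 19, 12, 18} — holds.
[2] values 3, 28, 9, 22 are pairwise distinct — holds.
[3] d × f = 26 × 3 = 78 — holds.
[4] |9 − 24| = 15; 15 ≤ 15 — holds.
[5] d − c = 26 − 14 = 12 — holds.
[6] h = 22, f = 3; 22 ≥ 3 — holds.
[7] gcd(26, 3) = 1 — holds.
[8] b − d = 28 − 26 = 2 — holds.
[9] b = 28 > 25, so we need d ≤ 27; d = 26 ≤ 27 — holds.
[10] f=3, a=9, h=22; 1 of them equals 3 — holds.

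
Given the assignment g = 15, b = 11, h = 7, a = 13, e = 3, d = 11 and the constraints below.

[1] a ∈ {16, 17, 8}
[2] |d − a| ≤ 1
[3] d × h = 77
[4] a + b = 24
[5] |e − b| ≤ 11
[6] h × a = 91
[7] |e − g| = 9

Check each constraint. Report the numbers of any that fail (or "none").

[1] a = 13 is not in {16, 17, 8}  ✘
[2] |11 − 13| = 2; 2 > 1, exceeds bound 1  ✘
[3] d × h = 11 × 7 = 77  ✔
[4] a + b = 13 + 11 = 24  ✔
[5] |3 − 11| = 8; 8 ≤ 11  ✔
[6] h × a = 7 × 13 = 91  ✔
[7] |3 − 15| = 12, not 9  ✘

The assignment fails constraints 1, 2, and 7.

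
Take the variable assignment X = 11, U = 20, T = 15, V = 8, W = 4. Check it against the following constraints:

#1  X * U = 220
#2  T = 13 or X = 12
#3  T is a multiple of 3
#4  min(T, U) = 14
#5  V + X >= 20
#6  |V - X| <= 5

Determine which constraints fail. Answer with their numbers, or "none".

#1 X * U = 11 * 20 = 220 — holds.
#2 T = 15 ≠ 13 and X = 11 ≠ 12; both disjuncts false — fails.
#3 15 / 3 = 5, so 3 divides 15 — holds.
#4 min(15, 20) = 15, not 14 — fails.
#5 V + X = 8 + 11 = 19; 19 < 20, bound 20 not met — fails.
#6 |8 - 11| = 3; 3 ≤ 5 — holds.

Constraints 2, 4, and 5 do not hold.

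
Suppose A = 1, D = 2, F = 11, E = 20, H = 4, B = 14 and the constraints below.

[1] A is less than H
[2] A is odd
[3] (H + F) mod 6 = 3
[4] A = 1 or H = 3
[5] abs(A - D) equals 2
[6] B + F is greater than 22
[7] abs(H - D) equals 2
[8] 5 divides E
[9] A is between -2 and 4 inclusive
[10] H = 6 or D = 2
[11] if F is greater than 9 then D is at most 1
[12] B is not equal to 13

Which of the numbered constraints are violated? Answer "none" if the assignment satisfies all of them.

The assignment fails constraints 5, 11.

[1] A = 1, H = 4; 1 < 4  holds
[2] A = 1 is odd  holds
[3] H + F = 15; 15 mod 6 = 3  holds
[4] A = 1 = 1 (first disjunct)  holds
[5] abs(1 - 2) = 1, not 2  fails
[6] B + F = 14 + 11 = 25; 25 > 22  holds
[7] abs(4 - 2) = 2  holds
[8] 20 / 5 = 4, so 5 divides 20  holds
[9] A = 1 lies in [-2, 4]  holds
[10] H = 4 ≠ 6, but D = 2 = 2 (second disjunct)  holds
[11] F = 11 > 9, so we need D ≤ 1; but D = 2 > 1  fails
[12] B = 14, and 14 ≠ 13  holds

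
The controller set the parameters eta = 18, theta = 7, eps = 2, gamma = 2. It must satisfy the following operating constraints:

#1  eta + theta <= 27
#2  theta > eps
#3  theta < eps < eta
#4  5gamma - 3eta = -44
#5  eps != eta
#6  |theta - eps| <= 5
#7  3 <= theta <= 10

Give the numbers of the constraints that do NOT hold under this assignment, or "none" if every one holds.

#1 eta + theta = 18 + 7 = 25; 25 ≤ 27 — satisfied.
#2 theta = 7, eps = 2; 7 > 2 — satisfied.
#3 values 7, 2, 18; theta = 7 is not < eps = 2 — violated.
#4 5gamma - 3eta = 5(2) - 3(18) = -44 — satisfied.
#5 eps = 2, eta = 18; distinct — satisfied.
#6 |7 - 2| = 5; 5 ≤ 5 — satisfied.
#7 theta = 7 lies in [3, 10] — satisfied.

No — constraint 3 is not satisfied.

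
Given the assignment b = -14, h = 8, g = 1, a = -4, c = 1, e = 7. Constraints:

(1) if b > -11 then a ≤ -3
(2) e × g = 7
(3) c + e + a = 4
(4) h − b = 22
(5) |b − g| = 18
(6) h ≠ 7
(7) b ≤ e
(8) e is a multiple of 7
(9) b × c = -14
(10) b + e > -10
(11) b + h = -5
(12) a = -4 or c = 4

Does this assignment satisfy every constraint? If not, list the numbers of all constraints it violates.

(1) b = -14, not > -11; antecedent false, conditional vacuously true  ✓
(2) e × g = 7 × 1 = 7  ✓
(3) c + e + a = 1 + 7 + (-4) = 4  ✓
(4) h − b = 8 − (-14) = 22  ✓
(5) |-14 − 1| = 15, not 18  ✗
(6) h = 8, and 8 ≠ 7  ✓
(7) b = -14, e = 7; -14 ≤ 7  ✓
(8) 7 / 7 = 1, so 7 divides 7  ✓
(9) b × c = -14 × 1 = -14  ✓
(10) b + e = -14 + 7 = -7; -7 > -10  ✓
(11) b + h = -14 + 8 = -6, not -5  ✗
(12) a = -4 = -4 (first disjunct)  ✓

Violated: 5 and 11.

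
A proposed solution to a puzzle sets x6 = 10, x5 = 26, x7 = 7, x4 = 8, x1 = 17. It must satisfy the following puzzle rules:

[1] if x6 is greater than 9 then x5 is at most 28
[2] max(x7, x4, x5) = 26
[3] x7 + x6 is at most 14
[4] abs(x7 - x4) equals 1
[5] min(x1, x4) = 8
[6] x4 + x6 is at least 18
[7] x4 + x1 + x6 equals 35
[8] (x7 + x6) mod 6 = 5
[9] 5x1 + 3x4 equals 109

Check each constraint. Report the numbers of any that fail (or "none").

[1] x6 = 10 > 9, so we need x5 ≤ 28; x5 = 26 ≤ 28 — OK.
[2] max(7, 8, 26) = 26 — OK.
[3] x7 + x6 = 7 + 10 = 17; 17 > 14, bound 14 not met — violated.
[4] abs(7 - 8) = 1 — OK.
[5] min(17, 8) = 8 — OK.
[6] x4 + x6 = 8 + 10 = 18; 18 ≥ 18 — OK.
[7] x4 + x1 + x6 = 8 + 17 + 10 = 35 — OK.
[8] x7 + x6 = 17; 17 mod 6 = 5 — OK.
[9] 5x1 + 3x4 = 5(17) + 3(8) = 109 — OK.

Constraint 3 is violated.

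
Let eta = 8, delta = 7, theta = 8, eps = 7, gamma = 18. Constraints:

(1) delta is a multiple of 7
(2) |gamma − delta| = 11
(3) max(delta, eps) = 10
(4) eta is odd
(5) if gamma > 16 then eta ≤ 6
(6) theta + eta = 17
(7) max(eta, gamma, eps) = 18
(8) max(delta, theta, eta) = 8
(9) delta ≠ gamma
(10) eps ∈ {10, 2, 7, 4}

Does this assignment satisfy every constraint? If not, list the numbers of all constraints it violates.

The assignment fails constraints 3, 4, 5, 6.

(1) 7 / 7 = 1, so 7 divides 7  yes
(2) |18 − 7| = 11  yes
(3) max(7, 7) = 7, not 10  no
(4) eta = 8 is even  no
(5) gamma = 18 > 16, so we need eta ≤ 6; but eta = 8 > 6  no
(6) theta + eta = 8 + 8 = 16, not 17  no
(7) max(8, 18, 7) = 18  yes
(8) max(7, 8, 8) = 8  yes
(9) delta = 7, gamma = 18; distinct  yes
(10) eps = 7 is in {10, 2, 7, 4}  yes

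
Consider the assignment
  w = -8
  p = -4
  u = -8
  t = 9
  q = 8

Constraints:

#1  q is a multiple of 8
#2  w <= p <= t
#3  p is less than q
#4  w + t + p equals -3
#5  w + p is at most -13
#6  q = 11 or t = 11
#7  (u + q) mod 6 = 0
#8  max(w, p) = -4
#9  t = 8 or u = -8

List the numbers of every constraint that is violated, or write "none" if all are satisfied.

#1 8 / 8 = 1, so 8 divides 8  yes
#2 values -8 <= -4 <= 9  yes
#3 p = -4, q = 8; -4 < 8  yes
#4 w + t + p = -8 + 9 + (-4) = -3  yes
#5 w + p = -8 + (-4) = -12; -12 > -13, bound -13 not met  no
#6 q = 8 ≠ 11 and t = 9 ≠ 11; both disjuncts false  no
#7 u + q = 0; 0 mod 6 = 0  yes
#8 max(-8, -4) = -4  yes
#9 t = 9 ≠ 8, but u = -8 = -8 (second disjunct)  yes

No — constraints 5 and 6 are not satisfied.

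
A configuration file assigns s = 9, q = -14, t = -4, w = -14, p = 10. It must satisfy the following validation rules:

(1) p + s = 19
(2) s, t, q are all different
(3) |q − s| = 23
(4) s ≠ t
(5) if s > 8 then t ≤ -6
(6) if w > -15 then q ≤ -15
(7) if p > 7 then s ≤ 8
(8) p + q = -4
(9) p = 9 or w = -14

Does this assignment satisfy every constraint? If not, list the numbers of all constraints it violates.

(1) p + s = 10 + 9 = 19  yes
(2) values 9, -4, -14 are pairwise distinct  yes
(3) |-14 − 9| = 23  yes
(4) s = 9, t = -4; distinct  yes
(5) s = 9 > 8, so we need t ≤ -6; but t = -4 > -6  no
(6) w = -14 > -15, so we need q ≤ -15; but q = -14 > -15  no
(7) p = 10 > 7, so we need s ≤ 8; but s = 9 > 8  no
(8) p + q = 10 + (-14) = -4  yes
(9) p = 10 ≠ 9, but w = -14 = -14 (second disjunct)  yes

No — constraints 5, 6, and 7 are not satisfied.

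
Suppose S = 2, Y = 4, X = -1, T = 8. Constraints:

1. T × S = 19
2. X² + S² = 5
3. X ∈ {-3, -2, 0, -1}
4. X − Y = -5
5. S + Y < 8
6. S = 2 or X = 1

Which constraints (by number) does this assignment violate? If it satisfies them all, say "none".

Constraint 1 is violated.

1. T × S = 8 × 2 = 16, not 19  ✗
2. X² + S² = (-1)² + 2² = 1 + 4 = 5  ✓
3. X = -1 is in {-3, -2, 0, -1}  ✓
4. X − Y = -1 − 4 = -5  ✓
5. S + Y = 2 + 4 = 6; 6 < 8  ✓
6. S = 2 = 2 (first disjunct)  ✓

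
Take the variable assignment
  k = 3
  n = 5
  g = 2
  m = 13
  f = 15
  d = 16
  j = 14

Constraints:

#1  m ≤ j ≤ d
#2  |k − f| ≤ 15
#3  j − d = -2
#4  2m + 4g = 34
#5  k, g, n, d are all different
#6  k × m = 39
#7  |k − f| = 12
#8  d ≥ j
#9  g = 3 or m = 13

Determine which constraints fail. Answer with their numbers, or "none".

The assignment satisfies every constraint.

#1 values 13 ≤ 14 ≤ 16  yes
#2 |3 − 15| = 12; 12 ≤ 15  yes
#3 j − d = 14 − 16 = -2  yes
#4 2m + 4g = 2(13) + 4(2) = 34  yes
#5 values 3, 2, 5, 16 are pairwise distinct  yes
#6 k × m = 3 × 13 = 39  yes
#7 |3 − 15| = 12  yes
#8 d = 16, j = 14; 16 ≥ 14  yes
#9 g = 2 ≠ 3, but m = 13 = 13 (second disjunct)  yes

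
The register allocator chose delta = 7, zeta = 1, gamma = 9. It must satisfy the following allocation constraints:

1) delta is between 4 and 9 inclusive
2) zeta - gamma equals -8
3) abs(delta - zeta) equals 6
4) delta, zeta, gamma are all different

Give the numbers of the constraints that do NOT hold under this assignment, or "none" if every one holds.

1) delta = 7 lies in [4, 9]  true
2) zeta - gamma = 1 - 9 = -8  true
3) abs(7 - 1) = 6  true
4) values 7, 1, 9 are pairwise distinct  true

No violations.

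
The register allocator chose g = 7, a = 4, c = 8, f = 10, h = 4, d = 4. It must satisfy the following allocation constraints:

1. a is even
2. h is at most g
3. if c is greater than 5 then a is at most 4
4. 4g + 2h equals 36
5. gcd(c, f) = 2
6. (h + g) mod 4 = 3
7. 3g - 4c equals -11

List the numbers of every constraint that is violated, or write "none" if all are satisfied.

1. a = 4 is even — satisfied.
2. h = 4, g = 7; 4 ≤ 7 — satisfied.
3. c = 8 > 5, so we need a ≤ 4; a = 4 ≤ 4 — satisfied.
4. 4g + 2h = 4(7) + 2(4) = 36 — satisfied.
5. gcd(8, 10) = 2 — satisfied.
6. h + g = 11; 11 mod 4 = 3 — satisfied.
7. 3g - 4c = 3(7) - 4(8) = -11 — satisfied.

Yes — all constraints hold.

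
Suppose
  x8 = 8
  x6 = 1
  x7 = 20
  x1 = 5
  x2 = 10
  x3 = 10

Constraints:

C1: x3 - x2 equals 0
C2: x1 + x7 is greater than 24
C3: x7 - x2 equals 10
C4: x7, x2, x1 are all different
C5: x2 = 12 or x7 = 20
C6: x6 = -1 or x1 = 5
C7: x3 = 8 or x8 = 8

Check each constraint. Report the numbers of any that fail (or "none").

Yes — all constraints hold.

C1: x3 - x2 = 10 - 10 = 0 — satisfied.
C2: x1 + x7 = 5 + 20 = 25; 25 > 24 — satisfied.
C3: x7 - x2 = 20 - 10 = 10 — satisfied.
C4: values 20, 10, 5 are pairwise distinct — satisfied.
C5: x2 = 10 ≠ 12, but x7 = 20 = 20 (second disjunct) — satisfied.
C6: x6 = 1 ≠ -1, but x1 = 5 = 5 (second disjunct) — satisfied.
C7: x3 = 10 ≠ 8, but x8 = 8 = 8 (second disjunct) — satisfied.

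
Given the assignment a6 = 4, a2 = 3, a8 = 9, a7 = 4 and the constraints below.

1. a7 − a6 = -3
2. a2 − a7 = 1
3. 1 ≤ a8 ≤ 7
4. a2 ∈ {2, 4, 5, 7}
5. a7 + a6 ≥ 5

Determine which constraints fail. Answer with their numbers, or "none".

1. a7 − a6 = 4 − 4 = 0, not -3 — violated.
2. a2 − a7 = 3 − 4 = -1, not 1 — violated.
3. a8 = 9 is outside [1, 7] — violated.
4. a2 = 3 is not in {2, 4, 5, 7} — violated.
5. a7 + a6 = 4 + 4 = 8; 8 ≥ 5 — satisfied.

The assignment fails constraints 1, 2, 3, and 4.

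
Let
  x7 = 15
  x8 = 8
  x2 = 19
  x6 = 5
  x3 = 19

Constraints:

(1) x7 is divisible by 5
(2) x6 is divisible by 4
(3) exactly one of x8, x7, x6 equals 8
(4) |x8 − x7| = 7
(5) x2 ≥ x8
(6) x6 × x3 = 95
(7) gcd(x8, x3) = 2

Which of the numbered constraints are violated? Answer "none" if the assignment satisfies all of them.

The assignment fails constraints 2 and 7.

(1) 15 / 5 = 3, so 5 divides 15 — satisfied.
(2) 5 = 4×1 + 1, so 4 does not divide 5 — violated.
(3) x8=8, x7=15, x6=5; 1 of them equals 8 — satisfied.
(4) |8 − 15| = 7 — satisfied.
(5) x2 = 19, x8 = 8; 19 ≥ 8 — satisfied.
(6) x6 × x3 = 5 × 19 = 95 — satisfied.
(7) gcd(8, 19) = 1, not 2 — violated.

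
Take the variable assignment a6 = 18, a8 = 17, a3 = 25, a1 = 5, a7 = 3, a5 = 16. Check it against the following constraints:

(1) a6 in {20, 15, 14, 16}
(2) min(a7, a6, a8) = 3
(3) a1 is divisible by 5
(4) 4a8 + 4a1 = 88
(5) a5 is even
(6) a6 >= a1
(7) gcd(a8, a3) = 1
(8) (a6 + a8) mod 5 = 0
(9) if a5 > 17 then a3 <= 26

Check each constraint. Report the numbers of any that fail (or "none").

No — constraint 1 is not satisfied.

(1) a6 = 18 is not in {20, 15, 14, 16}  ✘
(2) min(3, 18, 17) = 3  ✔
(3) 5 / 5 = 1, so 5 divides 5  ✔
(4) 4a8 + 4a1 = 4(17) + 4(5) = 88  ✔
(5) a5 = 16 is even  ✔
(6) a6 = 18, a1 = 5; 18 ≥ 5  ✔
(7) gcd(17, 25) = 1  ✔
(8) a6 + a8 = 35; 35 mod 5 = 0  ✔
(9) a5 = 16, not > 17; antecedent false, conditional vacuously true  ✔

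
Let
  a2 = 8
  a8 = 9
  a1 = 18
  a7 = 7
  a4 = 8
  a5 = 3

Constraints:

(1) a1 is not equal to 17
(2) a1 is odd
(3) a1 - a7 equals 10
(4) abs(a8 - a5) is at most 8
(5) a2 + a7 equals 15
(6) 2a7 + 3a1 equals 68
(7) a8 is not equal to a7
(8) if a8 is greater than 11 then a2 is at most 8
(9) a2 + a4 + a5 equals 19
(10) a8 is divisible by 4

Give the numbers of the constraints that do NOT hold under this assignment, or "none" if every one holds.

Constraints 2, 3, and 10 are violated.

(1) a1 = 18, and 18 ≠ 17 — holds.
(2) a1 = 18 is even — fails.
(3) a1 - a7 = 18 - 7 = 11, not 10 — fails.
(4) abs(9 - 3) = 6; 6 ≤ 8 — holds.
(5) a2 + a7 = 8 + 7 = 15 — holds.
(6) 2a7 + 3a1 = 2(7) + 3(18) = 68 — holds.
(7) a8 = 9, a7 = 7; distinct — holds.
(8) a8 = 9, not > 11; antecedent false, conditional vacuously true — holds.
(9) a2 + a4 + a5 = 8 + 8 + 3 = 19 — holds.
(10) 9 = 4*2 + 1, so 4 does not divide 9 — fails.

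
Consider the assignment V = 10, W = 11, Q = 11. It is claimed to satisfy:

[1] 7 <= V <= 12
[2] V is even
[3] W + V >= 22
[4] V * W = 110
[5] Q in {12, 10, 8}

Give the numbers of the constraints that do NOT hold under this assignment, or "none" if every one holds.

[1] V = 10 lies in [7, 12]  true
[2] V = 10 is even  true
[3] W + V = 11 + 10 = 21; 21 < 22, bound 22 not met  false
[4] V * W = 10 * 11 = 110  true
[5] Q = 11 is not in {12, 10, 8}  false

Violated: 3 and 5.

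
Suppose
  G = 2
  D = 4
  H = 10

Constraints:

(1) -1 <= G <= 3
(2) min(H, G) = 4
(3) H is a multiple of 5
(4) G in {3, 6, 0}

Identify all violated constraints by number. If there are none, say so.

The assignment fails constraints 2 and 4.

(1) G = 2 lies in [-1, 3] — holds.
(2) min(10, 2) = 2, not 4 — does not hold.
(3) 10 / 5 = 2, so 5 divides 10 — holds.
(4) G = 2 is not in {3, 6, 0} — does not hold.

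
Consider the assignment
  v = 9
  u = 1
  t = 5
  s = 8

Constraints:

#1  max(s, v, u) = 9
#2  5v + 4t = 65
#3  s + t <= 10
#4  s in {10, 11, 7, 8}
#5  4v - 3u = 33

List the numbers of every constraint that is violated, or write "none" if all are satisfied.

#1 max(8, 9, 1) = 9 — holds.
#2 5v + 4t = 5(9) + 4(5) = 65 — holds.
#3 s + t = 8 + 5 = 13; 13 > 10, bound 10 not met — does not hold.
#4 s = 8 is in {10, 11, 7, 8} — holds.
#5 4v - 3u = 4(9) - 3(1) = 33 — holds.

Constraint 3 is violated.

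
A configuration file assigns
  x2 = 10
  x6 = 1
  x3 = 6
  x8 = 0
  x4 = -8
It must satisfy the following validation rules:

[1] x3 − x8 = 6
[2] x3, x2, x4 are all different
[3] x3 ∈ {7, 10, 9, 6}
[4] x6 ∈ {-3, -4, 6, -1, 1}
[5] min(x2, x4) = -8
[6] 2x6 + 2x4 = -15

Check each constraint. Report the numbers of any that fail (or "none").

Violated: 6.

[1] x3 − x8 = 6 − 0 = 6 — holds.
[2] values 6, 10, -8 are pairwise distinct — holds.
[3] x3 = 6 is in {7, 10, 9, 6} — holds.
[4] x6 = 1 is in {-3, -4, 6, -1, 1} — holds.
[5] min(10, -8) = -8 — holds.
[6] 2x6 + 2x4 = 2(1) + 2(-8) = -14, not -15 — fails.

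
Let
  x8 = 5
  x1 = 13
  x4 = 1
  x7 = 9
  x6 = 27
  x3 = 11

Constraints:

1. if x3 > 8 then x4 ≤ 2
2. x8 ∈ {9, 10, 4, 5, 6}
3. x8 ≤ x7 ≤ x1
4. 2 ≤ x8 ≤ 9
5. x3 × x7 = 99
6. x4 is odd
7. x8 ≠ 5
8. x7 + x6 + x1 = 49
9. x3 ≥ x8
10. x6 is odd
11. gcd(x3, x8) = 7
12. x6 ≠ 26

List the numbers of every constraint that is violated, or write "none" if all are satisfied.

Violated: 7 and 11.

1. x3 = 11 > 8, so we need x4 ≤ 2; x4 = 1 ≤ 2  holds
2. x8 = 5 is in {9, 10, 4, 5, 6}  holds
3. values 5 ≤ 9 ≤ 13  holds
4. x8 = 5 lies in [2, 9]  holds
5. x3 × x7 = 11 × 9 = 99  holds
6. x4 = 1 is odd  holds
7. x8 = 5, but 5 is required to differ  fails
8. x7 + x6 + x1 = 9 + 27 + 13 = 49  holds
9. x3 = 11, x8 = 5; 11 ≥ 5  holds
10. x6 = 27 is odd  holds
11. gcd(11, 5) = 1, not 7  fails
12. x6 = 27, and 27 ≠ 26  holds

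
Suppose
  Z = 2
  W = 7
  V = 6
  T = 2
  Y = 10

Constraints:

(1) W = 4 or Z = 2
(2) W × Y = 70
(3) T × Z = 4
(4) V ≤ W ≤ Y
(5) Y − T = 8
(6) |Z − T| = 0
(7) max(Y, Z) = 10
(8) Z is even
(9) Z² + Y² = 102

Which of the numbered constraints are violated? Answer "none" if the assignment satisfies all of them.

(1) W = 7 ≠ 4, but Z = 2 = 2 (second disjunct)  yes
(2) W × Y = 7 × 10 = 70  yes
(3) T × Z = 2 × 2 = 4  yes
(4) values 6 ≤ 7 ≤ 10  yes
(5) Y − T = 10 − 2 = 8  yes
(6) |2 − 2| = 0  yes
(7) max(10, 2) = 10  yes
(8) Z = 2 is even  yes
(9) Z² + Y² = 2² + 10² = 4 + 100 = 104, not 102  no

No — constraint 9 is not satisfied.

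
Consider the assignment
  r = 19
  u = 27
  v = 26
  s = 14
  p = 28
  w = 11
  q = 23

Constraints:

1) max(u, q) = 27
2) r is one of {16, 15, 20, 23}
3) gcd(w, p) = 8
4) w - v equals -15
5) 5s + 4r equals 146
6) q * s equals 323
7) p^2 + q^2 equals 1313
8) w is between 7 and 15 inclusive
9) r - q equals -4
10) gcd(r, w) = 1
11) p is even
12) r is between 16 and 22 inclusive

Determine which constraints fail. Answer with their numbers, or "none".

1) max(27, 23) = 27  holds
2) r = 19 is not in {16, 15, 20, 23}  fails
3) gcd(11, 28) = 1, not 8  fails
4) w - v = 11 - 26 = -15  holds
5) 5s + 4r = 5(14) + 4(19) = 146  holds
6) q * s = 23 * 14 = 322, not 323  fails
7) p^2 + q^2 = 28^2 + 23^2 = 784 + 529 = 1313  holds
8) w = 11 lies in [7, 15]  holds
9) r - q = 19 - 23 = -4  holds
10) gcd(19, 11) = 1  holds
11) p = 28 is even  holds
12) r = 19 lies in [16, 22]  holds

Constraints 2, 3, and 6 do not hold.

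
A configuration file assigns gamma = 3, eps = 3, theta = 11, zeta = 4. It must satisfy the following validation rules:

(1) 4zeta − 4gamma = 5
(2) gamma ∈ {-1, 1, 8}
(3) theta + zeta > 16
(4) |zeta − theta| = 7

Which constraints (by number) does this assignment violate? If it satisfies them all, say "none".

Constraints 1, 2, and 3 are violated.

(1) 4zeta − 4gamma = 4(4) − 4(3) = 4, not 5  ✘
(2) gamma = 3 is not in {-1, 1, 8}  ✘
(3) theta + zeta = 11 + 4 = 15; 15 ≤ 16, bound 16 not met  ✘
(4) |4 − 11| = 7  ✔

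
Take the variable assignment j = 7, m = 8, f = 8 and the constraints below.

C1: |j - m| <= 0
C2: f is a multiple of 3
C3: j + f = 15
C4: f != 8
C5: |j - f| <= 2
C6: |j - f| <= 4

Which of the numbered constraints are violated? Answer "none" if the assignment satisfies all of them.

Violated: 1, 2, and 4.

C1: |7 - 8| = 1; 1 > 0, exceeds bound 0  FAIL
C2: 8 = 3*2 + 2, so 3 does not divide 8  FAIL
C3: j + f = 7 + 8 = 15  OK
C4: f = 8, but 8 is required to differ  FAIL
C5: |7 - 8| = 1; 1 ≤ 2  OK
C6: |7 - 8| = 1; 1 ≤ 4  OK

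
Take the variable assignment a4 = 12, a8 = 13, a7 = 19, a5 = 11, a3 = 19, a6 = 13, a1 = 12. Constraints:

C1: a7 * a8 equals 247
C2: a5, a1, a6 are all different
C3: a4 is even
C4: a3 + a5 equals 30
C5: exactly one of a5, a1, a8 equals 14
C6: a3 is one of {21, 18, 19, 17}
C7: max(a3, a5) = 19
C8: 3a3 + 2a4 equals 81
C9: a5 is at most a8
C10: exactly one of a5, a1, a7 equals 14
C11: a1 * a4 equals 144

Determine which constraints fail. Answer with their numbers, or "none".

Constraints 5, 10 do not hold.

C1: a7 * a8 = 19 * 13 = 247 — holds.
C2: values 11, 12, 13 are pairwise distinct — holds.
C3: a4 = 12 is even — holds.
C4: a3 + a5 = 19 + 11 = 30 — holds.
C5: a5=11, a1=12, a8=13; 0 of them equal 14, not exactly one — does not hold.
C6: a3 = 19 is in {21, 18, 19, 17} — holds.
C7: max(19, 11) = 19 — holds.
C8: 3a3 + 2a4 = 3(19) + 2(12) = 81 — holds.
C9: a5 = 11, a8 = 13; 11 ≤ 13 — holds.
C10: a5=11, a1=12, a7=19; 0 of them equal 14, not exactly one — does not hold.
C11: a1 * a4 = 12 * 12 = 144 — holds.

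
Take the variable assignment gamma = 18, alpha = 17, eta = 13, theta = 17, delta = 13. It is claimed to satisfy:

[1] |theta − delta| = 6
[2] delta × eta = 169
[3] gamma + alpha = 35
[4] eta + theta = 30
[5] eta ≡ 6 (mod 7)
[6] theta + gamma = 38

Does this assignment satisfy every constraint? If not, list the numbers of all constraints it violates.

Violated: 1 and 6.

[1] |17 − 13| = 4, not 6 — does not hold.
[2] delta × eta = 13 × 13 = 169 — holds.
[3] gamma + alpha = 18 + 17 = 35 — holds.
[4] eta + theta = 13 + 17 = 30 — holds.
[5] 13 mod 7 = 6 — holds.
[6] theta + gamma = 17 + 18 = 35, not 38 — does not hold.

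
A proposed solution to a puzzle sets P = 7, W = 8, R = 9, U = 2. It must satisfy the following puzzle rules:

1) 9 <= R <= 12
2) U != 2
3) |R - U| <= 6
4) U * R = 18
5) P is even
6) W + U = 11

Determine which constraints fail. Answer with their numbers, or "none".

1) R = 9 lies in [9, 12] — OK.
2) U = 2, but 2 is required to differ — violated.
3) |9 - 2| = 7; 7 > 6, exceeds bound 6 — violated.
4) U * R = 2 * 9 = 18 — OK.
5) P = 7 is odd — violated.
6) W + U = 8 + 2 = 10, not 11 — violated.

Constraints 2, 3, 5, 6 are violated.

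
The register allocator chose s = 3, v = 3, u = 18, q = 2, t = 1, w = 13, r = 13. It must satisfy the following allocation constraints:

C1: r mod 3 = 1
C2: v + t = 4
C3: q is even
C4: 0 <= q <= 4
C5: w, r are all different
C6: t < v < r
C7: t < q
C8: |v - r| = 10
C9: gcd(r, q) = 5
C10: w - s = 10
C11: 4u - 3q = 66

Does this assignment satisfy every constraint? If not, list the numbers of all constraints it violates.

No — constraints 5, 9 are not satisfied.

C1: 13 mod 3 = 1  true
C2: v + t = 3 + 1 = 4  true
C3: q = 2 is even  true
C4: q = 2 lies in [0, 4]  true
C5: w = r = 13, not all different  false
C6: values 1 < 3 < 13  true
C7: t = 1, q = 2; 1 < 2  true
C8: |3 - 13| = 10  true
C9: gcd(13, 2) = 1, not 5  false
C10: w - s = 13 - 3 = 10  true
C11: 4u - 3q = 4(18) - 3(2) = 66  true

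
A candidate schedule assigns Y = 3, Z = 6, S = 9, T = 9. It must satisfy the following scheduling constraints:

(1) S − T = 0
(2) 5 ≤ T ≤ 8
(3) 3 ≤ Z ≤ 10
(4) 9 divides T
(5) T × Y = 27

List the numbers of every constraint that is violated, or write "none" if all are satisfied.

Constraint 2 does not hold.

(1) S − T = 9 − 9 = 0  ✔
(2) T = 9 is outside [5, 8]  ✘
(3) Z = 6 lies in [3, 10]  ✔
(4) 9 / 9 = 1, so 9 divides 9  ✔
(5) T × Y = 9 × 3 = 27  ✔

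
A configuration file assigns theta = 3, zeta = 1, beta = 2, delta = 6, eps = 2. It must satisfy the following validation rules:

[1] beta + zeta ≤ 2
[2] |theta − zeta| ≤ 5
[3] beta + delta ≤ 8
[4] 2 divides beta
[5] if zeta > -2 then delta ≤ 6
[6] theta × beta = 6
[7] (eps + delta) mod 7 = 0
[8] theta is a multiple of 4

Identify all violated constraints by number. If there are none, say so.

[1] beta + zeta = 2 + 1 = 3; 3 > 2, bound 2 not met — violated.
[2] |3 − 1| = 2; 2 ≤ 5 — OK.
[3] beta + delta = 2 + 6 = 8; 8 ≤ 8 — OK.
[4] 2 / 2 = 1, so 2 divides 2 — OK.
[5] zeta = 1 > -2, so we need delta ≤ 6; delta = 6 ≤ 6 — OK.
[6] theta × beta = 3 × 2 = 6 — OK.
[7] eps + delta = 8; 8 mod 7 = 1, not 0 — violated.
[8] 3 = 4×0 + 3, so 4 does not divide 3 — violated.

The assignment fails constraints 1, 7, 8.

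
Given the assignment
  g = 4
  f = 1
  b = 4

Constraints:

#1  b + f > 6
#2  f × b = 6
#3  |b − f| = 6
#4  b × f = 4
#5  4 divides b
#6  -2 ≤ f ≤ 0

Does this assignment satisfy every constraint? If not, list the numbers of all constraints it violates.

Constraints 1, 2, 3, 6 are violated.

#1 b + f = 4 + 1 = 5; 5 ≤ 6, bound 6 not met — violated.
#2 f × b = 1 × 4 = 4, not 6 — violated.
#3 |4 − 1| = 3, not 6 — violated.
#4 b × f = 4 × 1 = 4 — satisfied.
#5 4 / 4 = 1, so 4 divides 4 — satisfied.
#6 f = 1 is outside [-2, 0] — violated.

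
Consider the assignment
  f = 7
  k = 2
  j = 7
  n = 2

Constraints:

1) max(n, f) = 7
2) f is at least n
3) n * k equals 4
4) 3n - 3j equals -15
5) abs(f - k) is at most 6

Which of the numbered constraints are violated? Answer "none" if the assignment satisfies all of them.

1) max(2, 7) = 7 — OK.
2) f = 7, n = 2; 7 ≥ 2 — OK.
3) n * k = 2 * 2 = 4 — OK.
4) 3n - 3j = 3(2) - 3(7) = -15 — OK.
5) abs(7 - 2) = 5; 5 ≤ 6 — OK.

All constraints are satisfied.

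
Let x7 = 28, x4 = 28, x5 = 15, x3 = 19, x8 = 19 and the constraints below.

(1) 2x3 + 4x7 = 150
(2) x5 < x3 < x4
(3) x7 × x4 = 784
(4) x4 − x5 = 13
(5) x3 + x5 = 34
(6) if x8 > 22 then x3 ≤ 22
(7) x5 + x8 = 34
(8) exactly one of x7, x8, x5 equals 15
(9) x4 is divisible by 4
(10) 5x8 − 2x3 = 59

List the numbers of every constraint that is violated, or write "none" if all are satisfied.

Constraint 10 does not hold.

(1) 2x3 + 4x7 = 2(19) + 4(28) = 150  true
(2) values 15 < 19 < 28  true
(3) x7 × x4 = 28 × 28 = 784  true
(4) x4 − x5 = 28 − 15 = 13  true
(5) x3 + x5 = 19 + 15 = 34  true
(6) x8 = 19, not > 22; antecedent false, conditional vacuously true  true
(7) x5 + x8 = 15 + 19 = 34  true
(8) x7=28, x8=19, x5=15; 1 of them equals 15  true
(9) 28 / 4 = 7, so 4 divides 28  true
(10) 5x8 − 2x3 = 5(19) − 2(19) = 57, not 59  false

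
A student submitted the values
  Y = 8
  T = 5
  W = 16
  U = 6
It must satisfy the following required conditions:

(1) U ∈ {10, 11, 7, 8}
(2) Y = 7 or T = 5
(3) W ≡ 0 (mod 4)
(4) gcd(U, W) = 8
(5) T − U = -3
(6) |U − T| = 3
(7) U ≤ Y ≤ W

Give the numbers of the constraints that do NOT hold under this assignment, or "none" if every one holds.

(1) U = 6 is not in {10, 11, 7, 8} — does not hold.
(2) Y = 8 ≠ 7, but T = 5 = 5 (second disjunct) — holds.
(3) 16 mod 4 = 0 — holds.
(4) gcd(6, 16) = 2, not 8 — does not hold.
(5) T − U = 5 − 6 = -1, not -3 — does not hold.
(6) |6 − 5| = 1, not 3 — does not hold.
(7) values 6 ≤ 8 ≤ 16 — holds.

Constraints 1, 4, 5, 6 do not hold.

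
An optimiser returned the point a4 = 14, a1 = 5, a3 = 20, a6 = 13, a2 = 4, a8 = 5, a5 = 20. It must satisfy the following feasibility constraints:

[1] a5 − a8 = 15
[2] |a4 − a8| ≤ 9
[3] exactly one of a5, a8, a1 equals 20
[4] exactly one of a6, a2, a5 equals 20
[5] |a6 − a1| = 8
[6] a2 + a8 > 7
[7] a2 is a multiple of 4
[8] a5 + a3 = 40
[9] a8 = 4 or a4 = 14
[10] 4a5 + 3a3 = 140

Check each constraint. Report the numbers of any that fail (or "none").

All constraints are satisfied.

[1] a5 − a8 = 20 − 5 = 15 — satisfied.
[2] |14 − 5| = 9; 9 ≤ 9 — satisfied.
[3] a5=20, a8=5, a1=5; 1 of them equals 20 — satisfied.
[4] a6=13, a2=4, a5=20; 1 of them equals 20 — satisfied.
[5] |13 − 5| = 8 — satisfied.
[6] a2 + a8 = 4 + 5 = 9; 9 > 7 — satisfied.
[7] 4 / 4 = 1, so 4 divides 4 — satisfied.
[8] a5 + a3 = 20 + 20 = 40 — satisfied.
[9] a8 = 5 ≠ 4, but a4 = 14 = 14 (second disjunct) — satisfied.
[10] 4a5 + 3a3 = 4(20) + 3(20) = 140 — satisfied.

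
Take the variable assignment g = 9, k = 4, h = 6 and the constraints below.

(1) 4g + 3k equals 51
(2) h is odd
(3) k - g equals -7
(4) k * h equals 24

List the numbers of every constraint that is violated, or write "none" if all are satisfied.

No — constraints 1, 2, and 3 are not satisfied.

(1) 4g + 3k = 4(9) + 3(4) = 48, not 51 — violated.
(2) h = 6 is even — violated.
(3) k - g = 4 - 9 = -5, not -7 — violated.
(4) k * h = 4 * 6 = 24 — OK.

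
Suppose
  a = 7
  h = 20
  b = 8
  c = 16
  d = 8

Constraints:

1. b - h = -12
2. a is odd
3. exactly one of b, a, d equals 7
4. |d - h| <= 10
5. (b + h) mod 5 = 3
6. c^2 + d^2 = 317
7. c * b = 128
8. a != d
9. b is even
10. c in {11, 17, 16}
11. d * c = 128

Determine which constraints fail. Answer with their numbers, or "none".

1. b - h = 8 - 20 = -12 — holds.
2. a = 7 is odd — holds.
3. b=8, a=7, d=8; 1 of them equals 7 — holds.
4. |8 - 20| = 12; 12 > 10, exceeds bound 10 — fails.
5. b + h = 28; 28 mod 5 = 3 — holds.
6. c^2 + d^2 = 16^2 + 8^2 = 256 + 64 = 320, not 317 — fails.
7. c * b = 16 * 8 = 128 — holds.
8. a = 7, d = 8; distinct — holds.
9. b = 8 is even — holds.
10. c = 16 is in {11, 17, 16} — holds.
11. d * c = 8 * 16 = 128 — holds.

Constraints 4 and 6 are violated.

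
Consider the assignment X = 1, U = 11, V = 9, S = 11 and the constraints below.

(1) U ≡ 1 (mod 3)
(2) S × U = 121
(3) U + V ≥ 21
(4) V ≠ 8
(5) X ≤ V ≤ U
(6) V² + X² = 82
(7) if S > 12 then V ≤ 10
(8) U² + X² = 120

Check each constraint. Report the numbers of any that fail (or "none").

(1) 11 mod 3 = 2, not 1 — does not hold.
(2) S × U = 11 × 11 = 121 — holds.
(3) U + V = 11 + 9 = 20; 20 < 21, bound 21 not met — does not hold.
(4) V = 9, and 9 ≠ 8 — holds.
(5) values 1 ≤ 9 ≤ 11 — holds.
(6) V² + X² = 9² + 1² = 81 + 1 = 82 — holds.
(7) S = 11, not > 12; antecedent false, conditional vacuously true — holds.
(8) U² + X² = 11² + 1² = 121 + 1 = 122, not 120 — does not hold.

The assignment fails constraints 1, 3, 8.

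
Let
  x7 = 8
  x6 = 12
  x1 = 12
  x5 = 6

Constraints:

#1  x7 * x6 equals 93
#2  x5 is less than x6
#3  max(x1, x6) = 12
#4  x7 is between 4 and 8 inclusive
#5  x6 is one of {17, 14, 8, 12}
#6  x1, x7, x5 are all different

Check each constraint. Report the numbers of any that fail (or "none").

#1 x7 * x6 = 8 * 12 = 96, not 93  fails
#2 x5 = 6, x6 = 12; 6 < 12  holds
#3 max(12, 12) = 12  holds
#4 x7 = 8 lies in [4, 8]  holds
#5 x6 = 12 is in {17, 14, 8, 12}  holds
#6 values 12, 8, 6 are pairwise distinct  holds

The assignment fails constraint 1.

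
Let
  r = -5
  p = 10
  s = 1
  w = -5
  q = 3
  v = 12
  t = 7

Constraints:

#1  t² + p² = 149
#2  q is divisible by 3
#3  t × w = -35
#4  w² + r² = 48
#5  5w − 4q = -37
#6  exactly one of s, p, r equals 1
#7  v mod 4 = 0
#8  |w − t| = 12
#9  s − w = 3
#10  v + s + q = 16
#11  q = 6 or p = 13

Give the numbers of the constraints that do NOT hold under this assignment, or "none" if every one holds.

#1 t² + p² = 7² + 10² = 49 + 100 = 149  ✔
#2 3 / 3 = 1, so 3 divides 3  ✔
#3 t × w = 7 × (-5) = -35  ✔
#4 w² + r² = (-5)² + (-5)² = 25 + 25 = 50, not 48  ✘
#5 5w − 4q = 5(-5) − 4(3) = -37  ✔
#6 s=1, p=10, r=-5; 1 of them equals 1  ✔
#7 12 mod 4 = 0  ✔
#8 |-5 − 7| = 12  ✔
#9 s − w = 1 − (-5) = 6, not 3  ✘
#10 v + s + q = 12 + 1 + 3 = 16  ✔
#11 q = 3 ≠ 6 and p = 10 ≠ 13; both disjuncts false  ✘

Constraints 4, 9, and 11 are violated.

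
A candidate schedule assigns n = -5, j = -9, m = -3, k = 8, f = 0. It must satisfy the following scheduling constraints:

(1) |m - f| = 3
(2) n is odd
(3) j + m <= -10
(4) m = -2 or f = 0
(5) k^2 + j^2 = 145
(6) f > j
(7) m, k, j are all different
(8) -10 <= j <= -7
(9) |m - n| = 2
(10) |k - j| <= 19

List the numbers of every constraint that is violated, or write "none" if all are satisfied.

No violations.

(1) |-3 - 0| = 3 — satisfied.
(2) n = -5 is odd — satisfied.
(3) j + m = -9 + (-3) = -12; -12 ≤ -10 — satisfied.
(4) m = -3 ≠ -2, but f = 0 = 0 (second disjunct) — satisfied.
(5) k^2 + j^2 = 8^2 + (-9)^2 = 64 + 81 = 145 — satisfied.
(6) f = 0, j = -9; 0 > -9 — satisfied.
(7) values -3, 8, -9 are pairwise distinct — satisfied.
(8) j = -9 lies in [-10, -7] — satisfied.
(9) |-3 - (-5)| = 2 — satisfied.
(10) |8 - (-9)| = 17; 17 ≤ 19 — satisfied.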